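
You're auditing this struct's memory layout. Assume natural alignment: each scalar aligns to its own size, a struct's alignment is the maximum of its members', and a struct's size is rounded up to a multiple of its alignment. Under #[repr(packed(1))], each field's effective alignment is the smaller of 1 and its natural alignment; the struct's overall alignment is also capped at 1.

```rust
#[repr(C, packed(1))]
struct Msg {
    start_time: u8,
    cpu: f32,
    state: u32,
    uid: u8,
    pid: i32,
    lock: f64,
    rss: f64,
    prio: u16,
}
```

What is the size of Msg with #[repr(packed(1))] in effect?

0..1  start_time  (1B, 1-aligned)
1..5  cpu  (4B, 1-aligned)
5..9  state  (4B, 1-aligned)
9..10  uid  (1B, 1-aligned)
10..14  pid  (4B, 1-aligned)
14..22  lock  (8B, 1-aligned)
22..30  rss  (8B, 1-aligned)
30..32  prio  (2B, 1-aligned)
sizeof = 32, alignof = 1

32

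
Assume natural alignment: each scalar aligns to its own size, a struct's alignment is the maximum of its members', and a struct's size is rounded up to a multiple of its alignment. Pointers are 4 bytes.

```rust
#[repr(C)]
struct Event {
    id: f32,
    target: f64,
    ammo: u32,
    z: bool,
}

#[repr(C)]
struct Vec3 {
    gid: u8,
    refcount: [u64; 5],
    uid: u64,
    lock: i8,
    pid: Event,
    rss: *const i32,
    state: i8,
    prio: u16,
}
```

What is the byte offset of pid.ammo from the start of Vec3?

Event: 0..4  id  (4B, 4-aligned); 4..8  -- padding (4B); 8..16  target  (8B, 8-aligned); 16..20  ammo  (4B, 4-aligned); 20..21  z  (1B, 1-aligned); 21..24  -- tail padding (3B); sizeof = 24, alignof = 8
0..1  gid  (1B, 1-aligned)
1..8  -- padding (7B)
8..48  refcount  (40B, 8-aligned)
48..56  uid  (8B, 8-aligned)
56..57  lock  (1B, 1-aligned)
57..64  -- padding (7B)
64..88  pid  (24B, 8-aligned)
within Event: ammo at 16
64 + 16 = 80

80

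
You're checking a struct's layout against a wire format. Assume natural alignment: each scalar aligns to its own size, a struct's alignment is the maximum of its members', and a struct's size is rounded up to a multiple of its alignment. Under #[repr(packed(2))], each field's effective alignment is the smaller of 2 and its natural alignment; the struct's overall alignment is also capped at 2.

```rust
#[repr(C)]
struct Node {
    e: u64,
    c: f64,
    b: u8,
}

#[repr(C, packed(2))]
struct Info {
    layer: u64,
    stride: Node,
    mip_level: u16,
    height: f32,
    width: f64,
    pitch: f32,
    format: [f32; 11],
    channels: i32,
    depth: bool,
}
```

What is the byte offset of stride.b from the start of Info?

Node: e at 0 (size 8, align 8) → ends 8; c at 8 (size 8, align 8) → ends 16; b at 16 (size 1, align 1) → ends 17; tail pad 7 to reach multiple of 8; total 24 bytes, alignment 8
layer at 0 (size 8, align 2) → ends 8
stride at 8 (size 24, align 2) → ends 32
within Node: b at 16
8 + 16 = 24

24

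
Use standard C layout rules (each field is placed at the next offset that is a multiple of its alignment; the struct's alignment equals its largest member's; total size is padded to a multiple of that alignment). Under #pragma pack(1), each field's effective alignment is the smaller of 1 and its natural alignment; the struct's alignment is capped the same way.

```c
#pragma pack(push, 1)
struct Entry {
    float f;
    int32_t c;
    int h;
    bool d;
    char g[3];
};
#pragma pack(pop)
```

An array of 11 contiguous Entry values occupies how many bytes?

@0: f [4B, align 1] → 4
@4: c [4B, align 1] → 8
@8: h [4B, align 1] → 12
@12: d [1B, align 1] → 13
@13: g [3B, align 1] → 16
size 16, align 1
array of 11: 11 × 16 = 176

176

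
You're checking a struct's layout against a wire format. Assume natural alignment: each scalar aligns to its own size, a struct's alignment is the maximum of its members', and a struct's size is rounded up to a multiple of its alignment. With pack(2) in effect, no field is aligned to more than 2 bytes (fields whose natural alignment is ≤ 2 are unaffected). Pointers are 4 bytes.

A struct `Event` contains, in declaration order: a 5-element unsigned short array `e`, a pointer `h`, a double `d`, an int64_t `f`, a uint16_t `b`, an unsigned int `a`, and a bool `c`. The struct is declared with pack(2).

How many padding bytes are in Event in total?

@0: e [10B, align 2] → 10
@10: h [4B, align 2] → 14
@14: d [8B, align 2] → 22
@22: f [8B, align 2] → 30
@30: b [2B, align 2] → 32
@32: a [4B, align 2] → 36
@36: c [1B, align 1] → 37
+1 tail pad (align 2)
size 38, align 2
data bytes 37, size 38 → padding 1

1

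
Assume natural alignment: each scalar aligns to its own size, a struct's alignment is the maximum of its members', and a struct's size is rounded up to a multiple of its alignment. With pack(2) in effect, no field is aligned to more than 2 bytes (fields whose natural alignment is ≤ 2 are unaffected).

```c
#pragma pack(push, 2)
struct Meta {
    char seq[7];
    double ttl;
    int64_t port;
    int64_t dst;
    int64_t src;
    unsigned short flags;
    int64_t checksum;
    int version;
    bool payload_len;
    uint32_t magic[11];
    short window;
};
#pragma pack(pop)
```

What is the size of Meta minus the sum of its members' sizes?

2

0..7  seq  (7B, 1-aligned)
7..8  -- padding (1B)
8..16  ttl  (8B, 2-aligned)
16..24  port  (8B, 2-aligned)
24..32  dst  (8B, 2-aligned)
32..40  src  (8B, 2-aligned)
40..42  flags  (2B, 2-aligned)
42..50  checksum  (8B, 2-aligned)
50..54  version  (4B, 2-aligned)
54..55  payload_len  (1B, 1-aligned)
55..56  -- padding (1B)
56..100  magic  (44B, 2-aligned)
100..102  window  (2B, 2-aligned)
sizeof = 102, alignof = 2
data bytes 100, size 102 → padding 2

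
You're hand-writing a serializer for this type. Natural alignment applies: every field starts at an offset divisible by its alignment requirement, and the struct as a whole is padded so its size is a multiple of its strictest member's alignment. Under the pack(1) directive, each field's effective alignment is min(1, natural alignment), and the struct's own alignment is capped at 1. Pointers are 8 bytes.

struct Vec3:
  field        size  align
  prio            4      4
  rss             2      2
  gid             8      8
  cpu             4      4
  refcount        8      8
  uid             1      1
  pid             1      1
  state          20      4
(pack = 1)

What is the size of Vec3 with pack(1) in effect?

48

@0: prio [4B, align 1] → 4
@4: rss [2B, align 1] → 6
@6: gid [8B, align 1] → 14
@14: cpu [4B, align 1] → 18
@18: refcount [8B, align 1] → 26
@26: uid [1B, align 1] → 27
@27: pid [1B, align 1] → 28
@28: state [20B, align 1] → 48
size 48, align 1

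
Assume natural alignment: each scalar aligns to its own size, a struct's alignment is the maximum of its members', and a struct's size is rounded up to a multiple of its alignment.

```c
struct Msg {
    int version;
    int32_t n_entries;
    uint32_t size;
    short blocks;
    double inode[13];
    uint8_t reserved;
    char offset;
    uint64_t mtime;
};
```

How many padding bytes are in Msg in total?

8

@0: version [4B, align 4] → 4
@4: n_entries [4B, align 4] → 8
@8: size [4B, align 4] → 12
@12: blocks [2B, align 2] → 14
+2 pad (align 8)
@16: inode [104B, align 8] → 120
@120: reserved [1B, align 1] → 121
@121: offset [1B, align 1] → 122
+6 pad (align 8)
@128: mtime [8B, align 8] → 136
size 136, align 8
data bytes 128, size 136 → padding 8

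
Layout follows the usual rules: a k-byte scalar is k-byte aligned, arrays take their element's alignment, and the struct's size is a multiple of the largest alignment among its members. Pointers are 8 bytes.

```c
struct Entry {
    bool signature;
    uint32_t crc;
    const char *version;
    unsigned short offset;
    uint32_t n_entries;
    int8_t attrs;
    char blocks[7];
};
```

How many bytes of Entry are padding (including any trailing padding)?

5

signature at 0 (size 1, align 1) → ends 1
pad 3 to align 4 for crc
crc at 4 (size 4, align 4) → ends 8
version at 8 (size 8, align 8) → ends 16
offset at 16 (size 2, align 2) → ends 18
pad 2 to align 4 for n_entries
n_entries at 20 (size 4, align 4) → ends 24
attrs at 24 (size 1, align 1) → ends 25
blocks at 25 (size 7, align 1) → ends 32
total 32 bytes, alignment 8
data bytes 27, size 32 → padding 5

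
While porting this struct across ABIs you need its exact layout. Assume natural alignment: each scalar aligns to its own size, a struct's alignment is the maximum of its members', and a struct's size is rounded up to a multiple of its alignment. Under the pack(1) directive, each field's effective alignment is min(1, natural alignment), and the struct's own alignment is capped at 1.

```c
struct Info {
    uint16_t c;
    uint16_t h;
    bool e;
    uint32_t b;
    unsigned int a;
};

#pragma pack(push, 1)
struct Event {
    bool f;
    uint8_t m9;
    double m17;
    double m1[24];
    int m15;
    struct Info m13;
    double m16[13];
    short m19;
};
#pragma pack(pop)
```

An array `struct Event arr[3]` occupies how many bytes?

984

Info: @0: c [2B, align 2] → 2; @2: h [2B, align 2] → 4; @4: e [1B, align 1] → 5; +3 pad (align 4); @8: b [4B, align 4] → 12; @12: a [4B, align 4] → 16; size 16, align 4
@0: f [1B, align 1] → 1
@1: m9 [1B, align 1] → 2
@2: m17 [8B, align 1] → 10
@10: m1 [192B, align 1] → 202
@202: m15 [4B, align 1] → 206
@206: m13 [16B, align 1] → 222
@222: m16 [104B, align 1] → 326
@326: m19 [2B, align 1] → 328
size 328, align 1
array of 3: 3 × 328 = 984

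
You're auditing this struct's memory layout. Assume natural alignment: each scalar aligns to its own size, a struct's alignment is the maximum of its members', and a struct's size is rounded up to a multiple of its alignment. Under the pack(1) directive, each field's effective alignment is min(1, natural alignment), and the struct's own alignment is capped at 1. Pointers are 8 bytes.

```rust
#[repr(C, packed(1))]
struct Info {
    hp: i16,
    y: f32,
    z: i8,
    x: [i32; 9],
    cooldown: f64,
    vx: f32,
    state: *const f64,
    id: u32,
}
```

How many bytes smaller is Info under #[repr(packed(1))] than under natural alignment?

natural layout:
  0..2  hp  (2B, 2-aligned)
  2..4  -- padding (2B)
  4..8  y  (4B, 4-aligned)
  8..9  z  (1B, 1-aligned)
  9..12  -- padding (3B)
  12..48  x  (36B, 4-aligned)
  48..56  cooldown  (8B, 8-aligned)
  56..60  vx  (4B, 4-aligned)
  60..64  -- padding (4B)
  64..72  state  (8B, 8-aligned)
  72..76  id  (4B, 4-aligned)
  76..80  -- tail padding (4B)
  sizeof = 80, alignof = 8
packed(1) layout:
  0..2  hp  (2B, 1-aligned)
  2..6  y  (4B, 1-aligned)
  6..7  z  (1B, 1-aligned)
  7..43  x  (36B, 1-aligned)
  43..51  cooldown  (8B, 1-aligned)
  51..55  vx  (4B, 1-aligned)
  55..63  state  (8B, 1-aligned)
  63..67  id  (4B, 1-aligned)
  sizeof = 67, alignof = 1
80 − 67 = 13

13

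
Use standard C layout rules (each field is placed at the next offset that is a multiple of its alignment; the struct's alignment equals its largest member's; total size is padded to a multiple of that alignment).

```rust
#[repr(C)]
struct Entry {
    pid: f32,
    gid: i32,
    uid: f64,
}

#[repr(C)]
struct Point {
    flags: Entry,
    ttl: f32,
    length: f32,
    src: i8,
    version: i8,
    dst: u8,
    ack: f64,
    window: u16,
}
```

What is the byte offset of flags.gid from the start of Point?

Entry: 0..4  pid  (4B, 4-aligned); 4..8  gid  (4B, 4-aligned); 8..16  uid  (8B, 8-aligned); sizeof = 16, alignof = 8
0..16  flags  (16B, 8-aligned)
within Entry: gid at 4
0 + 4 = 4

4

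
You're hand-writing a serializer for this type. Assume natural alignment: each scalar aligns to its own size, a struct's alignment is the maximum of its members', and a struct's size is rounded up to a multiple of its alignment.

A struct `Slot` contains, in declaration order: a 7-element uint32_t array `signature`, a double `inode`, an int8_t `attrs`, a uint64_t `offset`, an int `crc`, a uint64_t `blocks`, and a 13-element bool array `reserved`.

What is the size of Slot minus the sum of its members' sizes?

18

@0: signature [28B, align 4] → 28
+4 pad (align 8)
@32: inode [8B, align 8] → 40
@40: attrs [1B, align 1] → 41
+7 pad (align 8)
@48: offset [8B, align 8] → 56
@56: crc [4B, align 4] → 60
+4 pad (align 8)
@64: blocks [8B, align 8] → 72
@72: reserved [13B, align 1] → 85
+3 tail pad (align 8)
size 88, align 8
data bytes 70, size 88 → padding 18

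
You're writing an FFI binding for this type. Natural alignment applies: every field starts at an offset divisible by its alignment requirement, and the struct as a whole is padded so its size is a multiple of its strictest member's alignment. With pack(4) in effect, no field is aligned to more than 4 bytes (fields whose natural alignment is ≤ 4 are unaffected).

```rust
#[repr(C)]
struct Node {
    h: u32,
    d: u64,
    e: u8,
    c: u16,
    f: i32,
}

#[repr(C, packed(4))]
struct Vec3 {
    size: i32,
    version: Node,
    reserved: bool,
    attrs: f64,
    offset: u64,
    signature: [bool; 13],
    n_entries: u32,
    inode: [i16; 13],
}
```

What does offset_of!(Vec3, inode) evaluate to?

Node: h at 0 (size 4, align 4) → ends 4; pad 4 to align 8 for d; d at 8 (size 8, align 8) → ends 16; e at 16 (size 1, align 1) → ends 17; pad 1 to align 2 for c; c at 18 (size 2, align 2) → ends 20; f at 20 (size 4, align 4) → ends 24; total 24 bytes, alignment 8
size at 0 (size 4, align 4) → ends 4
version at 4 (size 24, align 4) → ends 28
reserved at 28 (size 1, align 1) → ends 29
pad 3 to align 4 for attrs
attrs at 32 (size 8, align 4) → ends 40
offset at 40 (size 8, align 4) → ends 48
signature at 48 (size 13, align 1) → ends 61
pad 3 to align 4 for n_entries
n_entries at 64 (size 4, align 4) → ends 68
inode at 68 (size 26, align 2) → ends 94

68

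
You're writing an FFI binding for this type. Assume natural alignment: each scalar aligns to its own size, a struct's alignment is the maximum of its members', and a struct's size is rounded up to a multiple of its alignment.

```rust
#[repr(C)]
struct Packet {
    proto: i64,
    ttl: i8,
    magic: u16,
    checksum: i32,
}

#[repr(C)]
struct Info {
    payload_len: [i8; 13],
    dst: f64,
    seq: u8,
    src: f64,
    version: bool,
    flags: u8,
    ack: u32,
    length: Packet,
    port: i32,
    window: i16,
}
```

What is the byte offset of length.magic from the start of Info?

Packet: proto at 0 (size 8, align 8) → ends 8; ttl at 8 (size 1, align 1) → ends 9; pad 1 to align 2 for magic; magic at 10 (size 2, align 2) → ends 12; checksum at 12 (size 4, align 4) → ends 16; total 16 bytes, alignment 8
payload_len at 0 (size 13, align 1) → ends 13
pad 3 to align 8 for dst
dst at 16 (size 8, align 8) → ends 24
seq at 24 (size 1, align 1) → ends 25
pad 7 to align 8 for src
src at 32 (size 8, align 8) → ends 40
version at 40 (size 1, align 1) → ends 41
flags at 41 (size 1, align 1) → ends 42
pad 2 to align 4 for ack
ack at 44 (size 4, align 4) → ends 48
length at 48 (size 16, align 8) → ends 64
within Packet: magic at 10
48 + 10 = 58

58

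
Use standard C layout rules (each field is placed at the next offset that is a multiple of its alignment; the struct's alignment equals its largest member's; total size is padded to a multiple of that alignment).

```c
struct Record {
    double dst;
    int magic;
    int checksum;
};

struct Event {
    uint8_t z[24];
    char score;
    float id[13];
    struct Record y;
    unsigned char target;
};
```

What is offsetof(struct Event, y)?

Record: dst at 0 (size 8, align 8) → ends 8; magic at 8 (size 4, align 4) → ends 12; checksum at 12 (size 4, align 4) → ends 16; total 16 bytes, alignment 8
z at 0 (size 24, align 1) → ends 24
score at 24 (size 1, align 1) → ends 25
pad 3 to align 4 for id
id at 28 (size 52, align 4) → ends 80
y at 80 (size 16, align 8) → ends 96

80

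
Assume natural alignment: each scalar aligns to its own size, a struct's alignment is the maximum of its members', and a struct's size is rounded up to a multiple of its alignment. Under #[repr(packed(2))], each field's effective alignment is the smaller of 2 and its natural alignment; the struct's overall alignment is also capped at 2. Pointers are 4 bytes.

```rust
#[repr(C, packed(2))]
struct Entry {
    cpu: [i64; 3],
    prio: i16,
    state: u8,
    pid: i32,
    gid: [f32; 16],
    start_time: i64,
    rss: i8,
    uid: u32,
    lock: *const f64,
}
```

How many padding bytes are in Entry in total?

@0: cpu [24B, align 2] → 24
@24: prio [2B, align 2] → 26
@26: state [1B, align 1] → 27
+1 pad (align 2)
@28: pid [4B, align 2] → 32
@32: gid [64B, align 2] → 96
@96: start_time [8B, align 2] → 104
@104: rss [1B, align 1] → 105
+1 pad (align 2)
@106: uid [4B, align 2] → 110
@110: lock [4B, align 2] → 114
size 114, align 2
data bytes 112, size 114 → padding 2

2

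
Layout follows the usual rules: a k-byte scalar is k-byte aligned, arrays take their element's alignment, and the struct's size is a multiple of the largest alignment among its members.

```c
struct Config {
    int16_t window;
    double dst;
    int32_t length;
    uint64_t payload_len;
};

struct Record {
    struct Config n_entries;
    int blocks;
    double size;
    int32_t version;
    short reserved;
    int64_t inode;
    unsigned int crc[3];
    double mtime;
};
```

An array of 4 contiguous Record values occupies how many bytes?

352

Config: @0: window [2B, align 2] → 2; +6 pad (align 8); @8: dst [8B, align 8] → 16; @16: length [4B, align 4] → 20; +4 pad (align 8); @24: payload_len [8B, align 8] → 32; size 32, align 8
@0: n_entries [32B, align 8] → 32
@32: blocks [4B, align 4] → 36
+4 pad (align 8)
@40: size [8B, align 8] → 48
@48: version [4B, align 4] → 52
@52: reserved [2B, align 2] → 54
+2 pad (align 8)
@56: inode [8B, align 8] → 64
@64: crc [12B, align 4] → 76
+4 pad (align 8)
@80: mtime [8B, align 8] → 88
size 88, align 8
array of 4: 4 × 88 = 352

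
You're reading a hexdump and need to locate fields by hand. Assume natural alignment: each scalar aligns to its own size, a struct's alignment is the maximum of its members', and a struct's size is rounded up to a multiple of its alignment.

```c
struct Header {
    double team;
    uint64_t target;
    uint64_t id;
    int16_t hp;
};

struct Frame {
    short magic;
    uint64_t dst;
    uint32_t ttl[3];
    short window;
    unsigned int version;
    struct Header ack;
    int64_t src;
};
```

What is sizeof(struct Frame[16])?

Header: team at 0 (size 8, align 8) → ends 8; target at 8 (size 8, align 8) → ends 16; id at 16 (size 8, align 8) → ends 24; hp at 24 (size 2, align 2) → ends 26; tail pad 6 to reach multiple of 8; total 32 bytes, alignment 8
magic at 0 (size 2, align 2) → ends 2
pad 6 to align 8 for dst
dst at 8 (size 8, align 8) → ends 16
ttl at 16 (size 12, align 4) → ends 28
window at 28 (size 2, align 2) → ends 30
pad 2 to align 4 for version
version at 32 (size 4, align 4) → ends 36
pad 4 to align 8 for ack
ack at 40 (size 32, align 8) → ends 72
src at 72 (size 8, align 8) → ends 80
total 80 bytes, alignment 8
array of 16: 16 × 80 = 1280

1280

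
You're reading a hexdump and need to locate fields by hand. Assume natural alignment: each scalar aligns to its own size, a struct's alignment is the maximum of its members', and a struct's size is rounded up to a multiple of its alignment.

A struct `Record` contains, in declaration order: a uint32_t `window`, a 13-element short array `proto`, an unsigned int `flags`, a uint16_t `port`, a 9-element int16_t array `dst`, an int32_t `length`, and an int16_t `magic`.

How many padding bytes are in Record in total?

4

0..4  window  (4B, 4-aligned)
4..30  proto  (26B, 2-aligned)
30..32  -- padding (2B)
32..36  flags  (4B, 4-aligned)
36..38  port  (2B, 2-aligned)
38..56  dst  (18B, 2-aligned)
56..60  length  (4B, 4-aligned)
60..62  magic  (2B, 2-aligned)
62..64  -- tail padding (2B)
sizeof = 64, alignof = 4
data bytes 60, size 64 → padding 4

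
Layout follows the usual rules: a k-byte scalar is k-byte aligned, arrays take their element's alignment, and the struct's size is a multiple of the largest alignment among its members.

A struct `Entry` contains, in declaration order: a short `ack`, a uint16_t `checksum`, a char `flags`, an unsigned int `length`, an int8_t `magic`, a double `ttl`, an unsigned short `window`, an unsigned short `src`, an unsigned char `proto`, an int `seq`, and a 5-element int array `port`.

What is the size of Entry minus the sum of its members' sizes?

0..2  ack  (2B, 2-aligned)
2..4  checksum  (2B, 2-aligned)
4..5  flags  (1B, 1-aligned)
5..8  -- padding (3B)
8..12  length  (4B, 4-aligned)
12..13  magic  (1B, 1-aligned)
13..16  -- padding (3B)
16..24  ttl  (8B, 8-aligned)
24..26  window  (2B, 2-aligned)
26..28  src  (2B, 2-aligned)
28..29  proto  (1B, 1-aligned)
29..32  -- padding (3B)
32..36  seq  (4B, 4-aligned)
36..56  port  (20B, 4-aligned)
sizeof = 56, alignof = 8
data bytes 47, size 56 → padding 9

9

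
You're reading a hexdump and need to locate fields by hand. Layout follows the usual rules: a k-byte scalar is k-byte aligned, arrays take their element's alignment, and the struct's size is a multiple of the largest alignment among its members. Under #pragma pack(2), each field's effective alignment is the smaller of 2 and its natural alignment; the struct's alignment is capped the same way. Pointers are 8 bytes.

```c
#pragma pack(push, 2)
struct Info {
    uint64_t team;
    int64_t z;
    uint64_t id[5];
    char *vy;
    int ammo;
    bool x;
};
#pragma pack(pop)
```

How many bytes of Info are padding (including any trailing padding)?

team at 0 (size 8, align 2) → ends 8
z at 8 (size 8, align 2) → ends 16
id at 16 (size 40, align 2) → ends 56
vy at 56 (size 8, align 2) → ends 64
ammo at 64 (size 4, align 2) → ends 68
x at 68 (size 1, align 1) → ends 69
tail pad 1 to reach multiple of 2
total 70 bytes, alignment 2
data bytes 69, size 70 → padding 1

1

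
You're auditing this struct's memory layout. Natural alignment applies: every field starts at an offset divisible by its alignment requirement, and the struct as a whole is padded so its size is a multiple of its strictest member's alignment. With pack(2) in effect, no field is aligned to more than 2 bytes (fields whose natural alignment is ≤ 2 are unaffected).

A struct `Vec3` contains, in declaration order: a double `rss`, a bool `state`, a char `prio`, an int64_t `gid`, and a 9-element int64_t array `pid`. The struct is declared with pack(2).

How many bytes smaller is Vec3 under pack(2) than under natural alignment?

natural layout:
  0..8  rss  (8B, 8-aligned)
  8..9  state  (1B, 1-aligned)
  9..10  prio  (1B, 1-aligned)
  10..16  -- padding (6B)
  16..24  gid  (8B, 8-aligned)
  24..96  pid  (72B, 8-aligned)
  sizeof = 96, alignof = 8
packed(2) layout:
  0..8  rss  (8B, 2-aligned)
  8..9  state  (1B, 1-aligned)
  9..10  prio  (1B, 1-aligned)
  10..18  gid  (8B, 2-aligned)
  18..90  pid  (72B, 2-aligned)
  sizeof = 90, alignof = 2
96 − 90 = 6

6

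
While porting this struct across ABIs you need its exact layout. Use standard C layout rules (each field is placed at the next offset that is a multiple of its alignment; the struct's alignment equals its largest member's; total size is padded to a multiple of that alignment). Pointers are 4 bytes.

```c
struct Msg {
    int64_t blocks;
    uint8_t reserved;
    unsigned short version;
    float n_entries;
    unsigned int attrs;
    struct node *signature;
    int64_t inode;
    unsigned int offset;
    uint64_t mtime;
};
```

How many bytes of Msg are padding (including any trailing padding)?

blocks at 0 (size 8, align 8) → ends 8
reserved at 8 (size 1, align 1) → ends 9
pad 1 to align 2 for version
version at 10 (size 2, align 2) → ends 12
n_entries at 12 (size 4, align 4) → ends 16
attrs at 16 (size 4, align 4) → ends 20
signature at 20 (size 4, align 4) → ends 24
inode at 24 (size 8, align 8) → ends 32
offset at 32 (size 4, align 4) → ends 36
pad 4 to align 8 for mtime
mtime at 40 (size 8, align 8) → ends 48
total 48 bytes, alignment 8
data bytes 43, size 48 → padding 5

5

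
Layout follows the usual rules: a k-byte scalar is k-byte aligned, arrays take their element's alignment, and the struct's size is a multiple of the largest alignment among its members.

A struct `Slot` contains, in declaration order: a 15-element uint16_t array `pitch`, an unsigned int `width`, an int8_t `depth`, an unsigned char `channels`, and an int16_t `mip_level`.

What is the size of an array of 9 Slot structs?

pitch at 0 (size 30, align 2) → ends 30
pad 2 to align 4 for width
width at 32 (size 4, align 4) → ends 36
depth at 36 (size 1, align 1) → ends 37
channels at 37 (size 1, align 1) → ends 38
mip_level at 38 (size 2, align 2) → ends 40
total 40 bytes, alignment 4
array of 9: 9 × 40 = 360

360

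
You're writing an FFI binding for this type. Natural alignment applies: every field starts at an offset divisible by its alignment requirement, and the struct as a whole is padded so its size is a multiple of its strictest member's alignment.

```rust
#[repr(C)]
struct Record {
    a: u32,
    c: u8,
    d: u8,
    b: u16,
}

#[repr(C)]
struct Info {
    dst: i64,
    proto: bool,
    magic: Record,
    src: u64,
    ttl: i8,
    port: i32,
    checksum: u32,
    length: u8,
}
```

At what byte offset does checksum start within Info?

Record: a at 0 (size 4, align 4) → ends 4; c at 4 (size 1, align 1) → ends 5; d at 5 (size 1, align 1) → ends 6; b at 6 (size 2, align 2) → ends 8; total 8 bytes, alignment 4
dst at 0 (size 8, align 8) → ends 8
proto at 8 (size 1, align 1) → ends 9
pad 3 to align 4 for magic
magic at 12 (size 8, align 4) → ends 20
pad 4 to align 8 for src
src at 24 (size 8, align 8) → ends 32
ttl at 32 (size 1, align 1) → ends 33
pad 3 to align 4 for port
port at 36 (size 4, align 4) → ends 40
checksum at 40 (size 4, align 4) → ends 44

40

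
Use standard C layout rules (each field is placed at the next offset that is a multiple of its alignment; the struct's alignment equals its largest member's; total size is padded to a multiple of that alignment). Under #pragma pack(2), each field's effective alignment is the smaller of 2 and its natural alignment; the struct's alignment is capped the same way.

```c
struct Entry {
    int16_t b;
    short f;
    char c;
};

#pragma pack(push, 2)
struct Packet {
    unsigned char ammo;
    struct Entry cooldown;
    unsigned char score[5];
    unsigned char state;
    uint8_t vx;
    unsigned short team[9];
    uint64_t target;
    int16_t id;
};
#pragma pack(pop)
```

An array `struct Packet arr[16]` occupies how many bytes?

704

Entry: @0: b [2B, align 2] → 2; @2: f [2B, align 2] → 4; @4: c [1B, align 1] → 5; +1 tail pad (align 2); size 6, align 2
@0: ammo [1B, align 1] → 1
+1 pad (align 2)
@2: cooldown [6B, align 2] → 8
@8: score [5B, align 1] → 13
@13: state [1B, align 1] → 14
@14: vx [1B, align 1] → 15
+1 pad (align 2)
@16: team [18B, align 2] → 34
@34: target [8B, align 2] → 42
@42: id [2B, align 2] → 44
size 44, align 2
array of 16: 16 × 44 = 704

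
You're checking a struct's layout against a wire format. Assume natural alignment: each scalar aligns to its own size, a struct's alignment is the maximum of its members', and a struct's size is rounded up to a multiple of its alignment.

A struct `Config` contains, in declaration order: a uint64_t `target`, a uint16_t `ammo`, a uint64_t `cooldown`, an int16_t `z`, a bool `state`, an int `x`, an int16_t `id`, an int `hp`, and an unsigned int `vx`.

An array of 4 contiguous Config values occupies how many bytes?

192

@0: target [8B, align 8] → 8
@8: ammo [2B, align 2] → 10
+6 pad (align 8)
@16: cooldown [8B, align 8] → 24
@24: z [2B, align 2] → 26
@26: state [1B, align 1] → 27
+1 pad (align 4)
@28: x [4B, align 4] → 32
@32: id [2B, align 2] → 34
+2 pad (align 4)
@36: hp [4B, align 4] → 40
@40: vx [4B, align 4] → 44
+4 tail pad (align 8)
size 48, align 8
array of 4: 4 × 48 = 192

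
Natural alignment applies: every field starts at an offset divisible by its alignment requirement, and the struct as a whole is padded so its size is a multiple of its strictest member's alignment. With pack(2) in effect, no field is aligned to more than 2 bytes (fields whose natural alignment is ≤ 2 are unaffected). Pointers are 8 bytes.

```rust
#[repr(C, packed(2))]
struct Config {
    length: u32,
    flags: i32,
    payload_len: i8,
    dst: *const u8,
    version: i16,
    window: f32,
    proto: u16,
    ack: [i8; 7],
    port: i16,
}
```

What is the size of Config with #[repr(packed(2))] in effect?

@0: length [4B, align 2] → 4
@4: flags [4B, align 2] → 8
@8: payload_len [1B, align 1] → 9
+1 pad (align 2)
@10: dst [8B, align 2] → 18
@18: version [2B, align 2] → 20
@20: window [4B, align 2] → 24
@24: proto [2B, align 2] → 26
@26: ack [7B, align 1] → 33
+1 pad (align 2)
@34: port [2B, align 2] → 36
size 36, align 2

36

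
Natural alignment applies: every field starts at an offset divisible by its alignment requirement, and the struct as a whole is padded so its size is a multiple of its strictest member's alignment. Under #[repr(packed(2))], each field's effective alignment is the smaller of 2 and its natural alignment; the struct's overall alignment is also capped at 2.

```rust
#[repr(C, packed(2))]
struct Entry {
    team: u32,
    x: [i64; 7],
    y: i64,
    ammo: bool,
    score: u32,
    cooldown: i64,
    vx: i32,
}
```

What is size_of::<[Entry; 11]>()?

946

@0: team [4B, align 2] → 4
@4: x [56B, align 2] → 60
@60: y [8B, align 2] → 68
@68: ammo [1B, align 1] → 69
+1 pad (align 2)
@70: score [4B, align 2] → 74
@74: cooldown [8B, align 2] → 82
@82: vx [4B, align 2] → 86
size 86, align 2
array of 11: 11 × 86 = 946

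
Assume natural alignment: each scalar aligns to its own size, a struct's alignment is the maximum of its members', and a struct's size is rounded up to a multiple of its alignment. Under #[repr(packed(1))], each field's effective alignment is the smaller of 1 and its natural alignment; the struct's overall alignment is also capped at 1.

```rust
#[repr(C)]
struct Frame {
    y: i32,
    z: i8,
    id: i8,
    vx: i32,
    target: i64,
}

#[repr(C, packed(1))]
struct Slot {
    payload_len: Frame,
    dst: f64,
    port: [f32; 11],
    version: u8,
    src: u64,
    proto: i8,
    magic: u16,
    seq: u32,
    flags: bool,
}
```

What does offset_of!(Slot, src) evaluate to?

Frame: 0..4  y  (4B, 4-aligned); 4..5  z  (1B, 1-aligned); 5..6  id  (1B, 1-aligned); 6..8  -- padding (2B); 8..12  vx  (4B, 4-aligned); 12..16  -- padding (4B); 16..24  target  (8B, 8-aligned); sizeof = 24, alignof = 8
0..24  payload_len  (24B, 1-aligned)
24..32  dst  (8B, 1-aligned)
32..76  port  (44B, 1-aligned)
76..77  version  (1B, 1-aligned)
77..85  src  (8B, 1-aligned)

77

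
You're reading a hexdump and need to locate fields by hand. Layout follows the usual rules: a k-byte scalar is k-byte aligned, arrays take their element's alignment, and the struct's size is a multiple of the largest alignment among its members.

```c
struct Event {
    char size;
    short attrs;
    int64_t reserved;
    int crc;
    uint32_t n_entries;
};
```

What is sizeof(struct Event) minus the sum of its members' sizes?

size at 0 (size 1, align 1) → ends 1
pad 1 to align 2 for attrs
attrs at 2 (size 2, align 2) → ends 4
pad 4 to align 8 for reserved
reserved at 8 (size 8, align 8) → ends 16
crc at 16 (size 4, align 4) → ends 20
n_entries at 20 (size 4, align 4) → ends 24
total 24 bytes, alignment 8
data bytes 19, size 24 → padding 5

5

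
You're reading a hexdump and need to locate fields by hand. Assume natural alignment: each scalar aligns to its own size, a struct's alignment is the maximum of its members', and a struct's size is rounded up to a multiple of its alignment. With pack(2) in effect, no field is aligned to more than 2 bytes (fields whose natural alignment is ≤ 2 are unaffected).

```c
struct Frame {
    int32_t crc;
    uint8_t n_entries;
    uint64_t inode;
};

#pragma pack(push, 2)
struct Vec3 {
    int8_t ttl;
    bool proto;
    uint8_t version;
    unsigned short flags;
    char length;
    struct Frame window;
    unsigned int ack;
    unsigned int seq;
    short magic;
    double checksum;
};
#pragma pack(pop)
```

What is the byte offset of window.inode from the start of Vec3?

Frame: @0: crc [4B, align 4] → 4; @4: n_entries [1B, align 1] → 5; +3 pad (align 8); @8: inode [8B, align 8] → 16; size 16, align 8
@0: ttl [1B, align 1] → 1
@1: proto [1B, align 1] → 2
@2: version [1B, align 1] → 3
+1 pad (align 2)
@4: flags [2B, align 2] → 6
@6: length [1B, align 1] → 7
+1 pad (align 2)
@8: window [16B, align 2] → 24
within Frame: inode at 8
8 + 8 = 16

16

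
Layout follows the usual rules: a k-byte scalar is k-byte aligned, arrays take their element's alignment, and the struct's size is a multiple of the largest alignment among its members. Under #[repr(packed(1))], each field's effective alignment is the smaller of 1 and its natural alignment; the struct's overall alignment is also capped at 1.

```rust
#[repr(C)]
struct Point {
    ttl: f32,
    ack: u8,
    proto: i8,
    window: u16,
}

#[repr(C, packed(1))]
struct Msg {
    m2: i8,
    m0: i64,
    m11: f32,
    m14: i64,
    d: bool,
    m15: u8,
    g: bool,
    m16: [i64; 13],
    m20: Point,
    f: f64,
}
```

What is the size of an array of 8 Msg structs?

Point: 0..4  ttl  (4B, 4-aligned); 4..5  ack  (1B, 1-aligned); 5..6  proto  (1B, 1-aligned); 6..8  window  (2B, 2-aligned); sizeof = 8, alignof = 4
0..1  m2  (1B, 1-aligned)
1..9  m0  (8B, 1-aligned)
9..13  m11  (4B, 1-aligned)
13..21  m14  (8B, 1-aligned)
21..22  d  (1B, 1-aligned)
22..23  m15  (1B, 1-aligned)
23..24  g  (1B, 1-aligned)
24..128  m16  (104B, 1-aligned)
128..136  m20  (8B, 1-aligned)
136..144  f  (8B, 1-aligned)
sizeof = 144, alignof = 1
array of 8: 8 × 144 = 1152

1152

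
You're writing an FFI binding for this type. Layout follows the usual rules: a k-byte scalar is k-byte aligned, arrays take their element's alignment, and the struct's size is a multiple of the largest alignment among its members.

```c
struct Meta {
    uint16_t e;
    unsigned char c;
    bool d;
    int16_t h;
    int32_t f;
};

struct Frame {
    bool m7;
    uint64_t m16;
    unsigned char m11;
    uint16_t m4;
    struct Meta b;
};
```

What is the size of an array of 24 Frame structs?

768

Meta: 0..2  e  (2B, 2-aligned); 2..3  c  (1B, 1-aligned); 3..4  d  (1B, 1-aligned); 4..6  h  (2B, 2-aligned); 6..8  -- padding (2B); 8..12  f  (4B, 4-aligned); sizeof = 12, alignof = 4
0..1  m7  (1B, 1-aligned)
1..8  -- padding (7B)
8..16  m16  (8B, 8-aligned)
16..17  m11  (1B, 1-aligned)
17..18  -- padding (1B)
18..20  m4  (2B, 2-aligned)
20..32  b  (12B, 4-aligned)
sizeof = 32, alignof = 8
array of 24: 24 × 32 = 768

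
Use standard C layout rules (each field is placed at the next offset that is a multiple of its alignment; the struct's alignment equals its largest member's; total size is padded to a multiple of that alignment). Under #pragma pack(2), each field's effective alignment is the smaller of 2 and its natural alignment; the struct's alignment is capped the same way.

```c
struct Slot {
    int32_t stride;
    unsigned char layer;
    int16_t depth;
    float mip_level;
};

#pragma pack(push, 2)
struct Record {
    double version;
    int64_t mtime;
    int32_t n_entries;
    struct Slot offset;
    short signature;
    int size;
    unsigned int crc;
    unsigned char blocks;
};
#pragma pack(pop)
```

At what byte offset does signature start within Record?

Slot: 0..4  stride  (4B, 4-aligned); 4..5  layer  (1B, 1-aligned); 5..6  -- padding (1B); 6..8  depth  (2B, 2-aligned); 8..12  mip_level  (4B, 4-aligned); sizeof = 12, alignof = 4
0..8  version  (8B, 2-aligned)
8..16  mtime  (8B, 2-aligned)
16..20  n_entries  (4B, 2-aligned)
20..32  offset  (12B, 2-aligned)
32..34  signature  (2B, 2-aligned)

32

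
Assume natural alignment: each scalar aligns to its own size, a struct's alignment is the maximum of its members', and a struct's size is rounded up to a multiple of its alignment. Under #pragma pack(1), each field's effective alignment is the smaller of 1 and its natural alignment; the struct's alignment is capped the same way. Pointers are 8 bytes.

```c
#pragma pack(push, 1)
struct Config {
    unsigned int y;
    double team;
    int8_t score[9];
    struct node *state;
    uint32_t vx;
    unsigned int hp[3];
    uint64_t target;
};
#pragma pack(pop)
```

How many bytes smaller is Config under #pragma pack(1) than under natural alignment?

natural layout:
  y at 0 (size 4, align 4) → ends 4
  pad 4 to align 8 for team
  team at 8 (size 8, align 8) → ends 16
  score at 16 (size 9, align 1) → ends 25
  pad 7 to align 8 for state
  state at 32 (size 8, align 8) → ends 40
  vx at 40 (size 4, align 4) → ends 44
  hp at 44 (size 12, align 4) → ends 56
  target at 56 (size 8, align 8) → ends 64
  total 64 bytes, alignment 8
packed(1) layout:
  y at 0 (size 4, align 1) → ends 4
  team at 4 (size 8, align 1) → ends 12
  score at 12 (size 9, align 1) → ends 21
  state at 21 (size 8, align 1) → ends 29
  vx at 29 (size 4, align 1) → ends 33
  hp at 33 (size 12, align 1) → ends 45
  target at 45 (size 8, align 1) → ends 53
  total 53 bytes, alignment 1
64 − 53 = 11

11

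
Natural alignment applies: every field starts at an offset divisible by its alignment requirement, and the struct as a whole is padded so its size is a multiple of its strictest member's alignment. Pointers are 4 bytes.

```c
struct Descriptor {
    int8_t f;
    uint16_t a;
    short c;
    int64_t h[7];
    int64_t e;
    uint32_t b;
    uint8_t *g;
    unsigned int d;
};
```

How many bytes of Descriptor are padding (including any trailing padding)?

0..1  f  (1B, 1-aligned)
1..2  -- padding (1B)
2..4  a  (2B, 2-aligned)
4..6  c  (2B, 2-aligned)
6..8  -- padding (2B)
8..64  h  (56B, 8-aligned)
64..72  e  (8B, 8-aligned)
72..76  b  (4B, 4-aligned)
76..80  g  (4B, 4-aligned)
80..84  d  (4B, 4-aligned)
84..88  -- tail padding (4B)
sizeof = 88, alignof = 8
data bytes 81, size 88 → padding 7

7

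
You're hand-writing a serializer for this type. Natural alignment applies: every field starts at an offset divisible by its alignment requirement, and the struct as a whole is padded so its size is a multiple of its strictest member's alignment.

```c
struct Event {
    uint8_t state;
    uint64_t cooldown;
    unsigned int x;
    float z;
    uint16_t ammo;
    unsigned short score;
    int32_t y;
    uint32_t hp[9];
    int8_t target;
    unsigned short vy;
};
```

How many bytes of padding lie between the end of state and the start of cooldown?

0..1  state  (1B, 1-aligned)
1..8  -- padding (7B)
8..16  cooldown  (8B, 8-aligned)

7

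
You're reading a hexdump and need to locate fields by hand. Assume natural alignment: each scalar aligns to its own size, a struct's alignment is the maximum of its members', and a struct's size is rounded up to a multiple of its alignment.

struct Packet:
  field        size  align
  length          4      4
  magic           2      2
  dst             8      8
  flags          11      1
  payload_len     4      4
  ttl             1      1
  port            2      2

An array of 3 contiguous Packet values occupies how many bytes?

120

length at 0 (size 4, align 4) → ends 4
magic at 4 (size 2, align 2) → ends 6
pad 2 to align 8 for dst
dst at 8 (size 8, align 8) → ends 16
flags at 16 (size 11, align 1) → ends 27
pad 1 to align 4 for payload_len
payload_len at 28 (size 4, align 4) → ends 32
ttl at 32 (size 1, align 1) → ends 33
pad 1 to align 2 for port
port at 34 (size 2, align 2) → ends 36
tail pad 4 to reach multiple of 8
total 40 bytes, alignment 8
array of 3: 3 × 40 = 120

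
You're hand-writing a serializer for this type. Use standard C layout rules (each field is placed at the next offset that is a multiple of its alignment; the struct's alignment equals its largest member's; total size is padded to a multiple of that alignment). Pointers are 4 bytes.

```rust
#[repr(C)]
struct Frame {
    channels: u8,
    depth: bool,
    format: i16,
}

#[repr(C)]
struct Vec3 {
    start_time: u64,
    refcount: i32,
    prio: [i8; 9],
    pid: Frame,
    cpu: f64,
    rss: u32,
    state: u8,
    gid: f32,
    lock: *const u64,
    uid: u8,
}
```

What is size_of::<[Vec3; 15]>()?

Frame: channels at 0 (size 1, align 1) → ends 1; depth at 1 (size 1, align 1) → ends 2; format at 2 (size 2, align 2) → ends 4; total 4 bytes, alignment 2
start_time at 0 (size 8, align 8) → ends 8
refcount at 8 (size 4, align 4) → ends 12
prio at 12 (size 9, align 1) → ends 21
pad 1 to align 2 for pid
pid at 22 (size 4, align 2) → ends 26
pad 6 to align 8 for cpu
cpu at 32 (size 8, align 8) → ends 40
rss at 40 (size 4, align 4) → ends 44
state at 44 (size 1, align 1) → ends 45
pad 3 to align 4 for gid
gid at 48 (size 4, align 4) → ends 52
lock at 52 (size 4, align 4) → ends 56
uid at 56 (size 1, align 1) → ends 57
tail pad 7 to reach multiple of 8
total 64 bytes, alignment 8
array of 15: 15 × 64 = 960

960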